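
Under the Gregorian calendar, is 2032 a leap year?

2032 is a leap year.

Yes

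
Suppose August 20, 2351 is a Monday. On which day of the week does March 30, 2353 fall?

August 20, 2351 → August 20, 2352: 366 days (2352 is a leap year).
August 2352: 31 − 20 = 11 days remain.
Then September (30), October (31), November (30), December (31), January (31), February 2353 (28): 30 + 31 + 30 + 31 + 31 + 28 = 181 days.
March 1–30, 2353: 30 days.
Residual: 222 days.
Total: 588 days.
588 is a multiple of 7, so March 30, 2353 falls on the same weekday: Monday.

Monday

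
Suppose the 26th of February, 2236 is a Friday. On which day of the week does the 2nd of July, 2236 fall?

Saturday

February 2236: 29 − 26 = 3 days remain (2236 is a leap year, so February has 29 days).
Then March (31), April (30), May (31), June (30): 31 + 30 + 31 + 30 = 122 days.
July 1–2, 2236: 2 days.
Total: 3 + 122 + 2 = 127 days.
127 mod 7 = 1, so 1 day after Friday is Saturday.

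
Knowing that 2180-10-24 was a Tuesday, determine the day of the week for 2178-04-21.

Count forward from the earlier date (April 21, 2178) to the later (October 24, 2180):
April 21, 2178 → April 21, 2179: 365 days.
April 21, 2179 → April 21, 2180: 366 days (2180 is a leap year).
April 2180: 30 − 21 = 9 days remain.
Then May (31), June (30), July (31), August (31), September (30): 31 + 30 + 31 + 31 + 30 = 153 days.
October 1–24, 2180: 24 days.
Residual: 186 days.
Total: 917 days.
917 is a multiple of 7, so 2178-04-21 falls on the same weekday: Tuesday.

Tuesday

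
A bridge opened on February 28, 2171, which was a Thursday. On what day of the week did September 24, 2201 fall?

Day-of-year of February 28, 2171: 59.
Day-of-year of September 24, 2201: 267.
2171 has 365 days, so 365 − 59 = 306 days remain in 2171.
Full years 2172–2200: 22 common + 7 leap = 22×365 + 7×366 = 10592 days.
Total: 306 + 10592 + 267 = 11165 days.
11165 is a multiple of 7, so September 24, 2201 falls on the same weekday: Thursday.

Thursday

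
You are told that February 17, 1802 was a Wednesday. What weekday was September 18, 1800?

Thursday

Count forward from the earlier date (September 18, 1800) to the later (February 17, 1802):
Day-of-year of September 18, 1800: 261.
Day-of-year of February 17, 1802: 48.
1800 has 365 days, so 365 − 261 = 104 days remain in 1800.
Full years: 1801: 365. Sum = 365.
Total: 104 + 365 + 48 = 517 days.
517 mod 7 = 6, so 6 days before Wednesday is Thursday.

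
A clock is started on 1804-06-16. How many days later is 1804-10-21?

June 1804: 30 − 16 = 14 days remain.
Then July (31), August (31), September (30): 31 + 31 + 30 = 92 days.
October 1–21, 1804: 21 days.
Total: 14 + 92 + 21 = 127 days.

127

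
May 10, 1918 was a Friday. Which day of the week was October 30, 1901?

Wednesday

Count forward from the earlier date (October 30, 1901) to the later (May 10, 1918):
Day-of-year of October 30, 1901: 303.
Day-of-year of May 10, 1918: 130.
1901 has 365 days, so 365 − 303 = 62 days remain in 1901.
Full years 1902–1917: 12 common + 4 leap = 12×365 + 4×366 = 5844 days.
Total: 62 + 5844 + 130 = 6036 days.
6036 mod 7 = 2, so 2 days before Friday is Wednesday.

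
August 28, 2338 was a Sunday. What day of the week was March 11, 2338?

Count forward from the earlier date (March 11, 2338) to the later (August 28, 2338):
March 2338: 31 − 11 = 20 days remain.
Then April (30), May (31), June (30), July (31): 30 + 31 + 30 + 31 = 122 days.
August 1–28, 2338: 28 days.
Total: 20 + 122 + 28 = 170 days.
170 mod 7 = 2, so 2 days before Sunday is Friday.

Friday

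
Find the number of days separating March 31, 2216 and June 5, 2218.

796

March 31, 2216 → March 31, 2217: 365 days.
March 31, 2217 → March 31, 2218: 365 days.
March 2218: 31 − 31 = 0 days remain.
Then April (30), May (31): 30 + 31 = 61 days.
June 1–5, 2218: 5 days.
Residual: 66 days.
Total: 796 days.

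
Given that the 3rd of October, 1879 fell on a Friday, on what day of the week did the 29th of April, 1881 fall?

October 1879: 31 − 3 = 28 days remain.
Then 17 full months totalling 517 days.
April 1–29, 1881: 29 days.
Total: 28 + 517 + 29 = 574 days.
574 is a multiple of 7, so the 29th of April, 1881 falls on the same weekday: Friday.

Friday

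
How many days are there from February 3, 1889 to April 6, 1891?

Day-of-year of February 3, 1889: 34.
Day-of-year of April 6, 1891: 96.
1889 has 365 days, so 365 − 34 = 331 days remain in 1889.
Full years: 1890: 365. Sum = 365.
Total: 331 + 365 + 96 = 792 days.

792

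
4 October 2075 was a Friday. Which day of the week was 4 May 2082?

Day-of-year of October 4, 2075: 277.
Day-of-year of May 4, 2082: 124.
2075 has 365 days, so 365 − 277 = 88 days remain in 2075.
Full years: 2076: 366; 2077: 365; 2078: 365; 2079: 365; 2080: 366; 2081: 365. Sum = 2192.
Total: 88 + 2192 + 124 = 2404 days.
2404 mod 7 = 3, so 3 days after Friday is Monday.

Monday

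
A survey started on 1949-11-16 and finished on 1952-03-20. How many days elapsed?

Day-of-year of November 16, 1949: 320.
Day-of-year of March 20, 1952: 80.
1949 has 365 days, so 365 − 320 = 45 days remain in 1949.
Full years: 1950: 365; 1951: 365. Sum = 730.
Total: 45 + 730 + 80 = 855 days.

855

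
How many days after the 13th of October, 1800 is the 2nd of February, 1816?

5590

Day-of-year of October 13, 1800: 286.
Day-of-year of February 2, 1816: 33.
1800 has 365 days, so 365 − 286 = 79 days remain in 1800.
Full years 1801–1815: 12 common + 3 leap = 12×365 + 3×366 = 5478 days.
Total: 79 + 5478 + 33 = 5590 days.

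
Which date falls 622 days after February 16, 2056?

October 30, 2057

Count 622 days after February 16, 2056:
February 2056: 29 − 16 = 13 days remain (2056 is a leap year, so February has 29 days).
Then 19 full months totalling 579 days.
October 1–30, 2057: 30 days.
Total: 13 + 579 + 30 = 622 days.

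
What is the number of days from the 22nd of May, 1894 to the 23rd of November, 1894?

185

May 1894: 31 − 22 = 9 days remain.
Then June (30), July (31), August (31), September (30), October (31): 30 + 31 + 31 + 30 + 31 = 153 days.
November 1–23, 1894: 23 days.
Total: 9 + 153 + 23 = 185 days.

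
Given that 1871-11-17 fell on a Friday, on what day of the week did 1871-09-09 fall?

Count forward from the earlier date (September 9, 1871) to the later (November 17, 1871):
September 1871: 30 − 9 = 21 days remain.
Then October (31): 31 days.
November 1–17, 1871: 17 days.
Total: 21 + 31 + 17 = 69 days.
69 mod 7 = 6, so 6 days before Friday is Saturday.

Saturday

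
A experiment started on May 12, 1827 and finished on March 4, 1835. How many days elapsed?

2853

From May 12, 1827 to May 12, 1834: 7 years, of which 2 contain a Feb 29 — 5×365 + 2×366 = 2557 days.
May 1834: 31 − 12 = 19 days remain.
Then 9 full months totalling 273 days.
March 1–4, 1835: 4 days.
Residual: 296 days.
Total: 2853 days.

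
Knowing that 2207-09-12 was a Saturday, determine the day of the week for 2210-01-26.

Friday

September 12, 2207 → September 12, 2208: 366 days (2208 is a leap year).
September 12, 2208 → September 12, 2209: 365 days.
September 2209: 30 − 12 = 18 days remain.
Then October (31), November (30), December (31): 31 + 30 + 31 = 92 days.
January 1–26, 2210: 26 days.
Residual: 136 days.
Total: 867 days.
867 mod 7 = 6, so 6 days after Saturday is Friday.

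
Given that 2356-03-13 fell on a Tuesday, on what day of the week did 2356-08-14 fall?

Tuesday

March 2356: 31 − 13 = 18 days remain.
Then April (30), May (31), June (30), July (31): 30 + 31 + 30 + 31 = 122 days.
August 1–14, 2356: 14 days.
Total: 18 + 122 + 14 = 154 days.
154 is a multiple of 7, so 2356-08-14 falls on the same weekday: Tuesday.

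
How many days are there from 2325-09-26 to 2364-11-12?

14292

Day-of-year of September 26, 2325: 269.
Day-of-year of November 12, 2364: 317.
2325 has 365 days, so 365 − 269 = 96 days remain in 2325.
Full years 2326–2363: 29 common + 9 leap = 29×365 + 9×366 = 13879 days.
Total: 96 + 13879 + 317 = 14292 days.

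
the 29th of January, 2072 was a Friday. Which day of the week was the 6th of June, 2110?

Day-of-year of January 29, 2072: 29.
Day-of-year of June 6, 2110: 157.
2072 has 366 days, so 366 − 29 = 337 days remain in 2072.
Full years 2073–2109: 29 common + 8 leap = 29×365 + 8×366 = 13513 days.
Total: 337 + 13513 + 157 = 14007 days.
14007 is a multiple of 7, so the 6th of June, 2110 falls on the same weekday: Friday.

Friday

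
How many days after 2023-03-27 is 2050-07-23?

Day-of-year of March 27, 2023: 86.
Day-of-year of July 23, 2050: 204.
2023 has 365 days, so 365 − 86 = 279 days remain in 2023.
Full years 2024–2049: 19 common + 7 leap = 19×365 + 7×366 = 9497 days.
Total: 279 + 9497 + 204 = 9980 days.

9980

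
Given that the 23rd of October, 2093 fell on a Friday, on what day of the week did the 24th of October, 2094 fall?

October 2093: 31 − 23 = 8 days remain.
Then 11 full months totalling 334 days.
October 1–24, 2094: 24 days.
Total: 8 + 334 + 24 = 366 days.
366 mod 7 = 2, so 2 days after Friday is Sunday.

Sunday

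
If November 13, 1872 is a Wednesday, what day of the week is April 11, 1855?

Count forward from the earlier date (April 11, 1855) to the later (November 13, 1872):
Day-of-year of April 11, 1855: 101.
Day-of-year of November 13, 1872: 318.
1855 has 365 days, so 365 − 101 = 264 days remain in 1855.
Full years 1856–1871: 12 common + 4 leap = 12×365 + 4×366 = 5844 days.
Total: 264 + 5844 + 318 = 6426 days.
6426 is a multiple of 7, so April 11, 1855 falls on the same weekday: Wednesday.

Wednesday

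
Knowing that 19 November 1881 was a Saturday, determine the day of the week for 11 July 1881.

Count forward from the earlier date (July 11, 1881) to the later (November 19, 1881):
July 1881: 31 − 11 = 20 days remain.
Then August (31), September (30), October (31): 31 + 30 + 31 = 92 days.
November 1–19, 1881: 19 days.
Total: 20 + 92 + 19 = 131 days.
131 mod 7 = 5, so 5 days before Saturday is Monday.

Monday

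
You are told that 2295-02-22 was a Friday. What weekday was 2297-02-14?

Sunday

February 2295: 28 − 22 = 6 days remain (2295 is not a leap year, so February has 28 days).
Then 23 full months totalling 703 days.
February 1–14, 2297: 14 days (2297 is not a leap year).
Total: 6 + 703 + 14 = 723 days.
723 mod 7 = 2, so 2 days after Friday is Sunday.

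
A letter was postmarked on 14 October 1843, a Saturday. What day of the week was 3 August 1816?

Count forward from the earlier date (August 3, 1816) to the later (October 14, 1843):
From August 3, 1816 to August 3, 1843: 27 years, of which 6 contain a Feb 29 — 21×365 + 6×366 = 9861 days.
August 1843: 31 − 3 = 28 days remain.
Then September (30): 30 days.
October 1–14, 1843: 14 days.
Residual: 72 days.
Total: 9933 days.
9933 is a multiple of 7, so 3 August 1816 falls on the same weekday: Saturday.

Saturday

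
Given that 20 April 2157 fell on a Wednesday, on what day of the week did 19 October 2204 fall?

Friday

From April 20, 2157 to April 20, 2204: 47 years, of which 11 contain a Feb 29 — 36×365 + 11×366 = 17166 days.
(2200 is not a leap year (divisible by 100 but not 400).)
April 2204: 30 − 20 = 10 days remain.
Then May (31), June (30), July (31), August (31), September (30): 31 + 30 + 31 + 31 + 30 = 153 days.
October 1–19, 2204: 19 days.
Residual: 182 days.
Total: 17348 days.
17348 mod 7 = 2, so 2 days after Wednesday is Friday.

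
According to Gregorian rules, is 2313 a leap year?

2313 is not a leap year.

No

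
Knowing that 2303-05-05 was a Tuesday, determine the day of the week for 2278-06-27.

Count forward from the earlier date (June 27, 2278) to the later (May 5, 2303):
From June 27, 2278 to June 27, 2302: 24 years, of which 5 contain a Feb 29 — 19×365 + 5×366 = 8765 days.
(2300 is not a leap year (divisible by 100 but not 400).)
June 2302: 30 − 27 = 3 days remain.
Then 10 full months totalling 304 days.
May 1–5, 2303: 5 days.
Residual: 312 days.
Total: 9077 days.
9077 mod 7 = 5, so 5 days before Tuesday is Thursday.

Thursday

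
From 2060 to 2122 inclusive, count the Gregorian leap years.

15

Years divisible by 4: 2060, 2064, …, 2120 — 16 in all.
Of these, 2100 is divisible by 100 but not 400, so not leap.
Leap years: 16 − 1 = 15.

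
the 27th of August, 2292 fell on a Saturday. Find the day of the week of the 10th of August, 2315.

Tuesday

Day-of-year of August 27, 2292: 240.
Day-of-year of August 10, 2315: 222.
2292 has 366 days, so 366 − 240 = 126 days remain in 2292.
Full years 2293–2314: 18 common + 4 leap = 18×365 + 4×366 = 8034 days.
Total: 126 + 8034 + 222 = 8382 days.
8382 mod 7 = 3, so 3 days after Saturday is Tuesday.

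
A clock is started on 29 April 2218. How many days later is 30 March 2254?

From April 29, 2218 to April 29, 2253: 35 years, of which 9 contain a Feb 29 — 26×365 + 9×366 = 12784 days.
April 2253: 30 − 29 = 1 day remains.
Then 10 full months totalling 304 days.
March 1–30, 2254: 30 days.
Residual: 335 days.
Total: 13119 days.

13119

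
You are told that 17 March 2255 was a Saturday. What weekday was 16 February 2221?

Count forward from the earlier date (February 16, 2221) to the later (March 17, 2255):
Day-of-year of February 16, 2221: 47.
Day-of-year of March 17, 2255: 76.
2221 has 365 days, so 365 − 47 = 318 days remain in 2221.
Full years 2222–2254: 25 common + 8 leap = 25×365 + 8×366 = 12053 days.
Total: 318 + 12053 + 76 = 12447 days.
12447 mod 7 = 1, so 1 day before Saturday is Friday.

Friday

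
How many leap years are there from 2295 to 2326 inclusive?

7

Years divisible by 4 in [2295, 2326]: 2296, 2300, 2304, 2308, 2312, 2316, 2320, 2324.
Of these, 2300 is divisible by 100 but not 400, so not leap.
Leap years: 8 − 1 = 7.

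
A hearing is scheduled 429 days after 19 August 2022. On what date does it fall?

22 October 2023

Count 429 days after August 19, 2022:
August 19, 2022 → August 19, 2023: 365 days.
August 2023: 31 − 19 = 12 days remain.
Then September (30): 30 days.
October 1–22, 2023: 22 days.
Residual: 64 days.
Total: 429 days.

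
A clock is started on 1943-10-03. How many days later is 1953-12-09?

3720

Day-of-year of October 3, 1943: 276.
Day-of-year of December 9, 1953: 343.
1943 has 365 days, so 365 − 276 = 89 days remain in 1943.
Full years 1944–1952: 6 common + 3 leap = 6×365 + 3×366 = 3288 days.
Total: 89 + 3288 + 343 = 3720 days.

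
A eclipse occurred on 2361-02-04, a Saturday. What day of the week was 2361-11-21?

Tuesday

February 2361: 28 − 4 = 24 days remain (2361 is not a leap year, so February has 28 days).
Then March (31), April (30), May (31), June (30), July (31), August (31), September (30), October (31): 31 + 30 + 31 + 30 + 31 + 31 + 30 + 31 = 245 days.
November 1–21, 2361: 21 days.
Total: 24 + 245 + 21 = 290 days.
290 mod 7 = 3, so 3 days after Saturday is Tuesday.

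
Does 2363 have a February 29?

No

2363 is not a leap year.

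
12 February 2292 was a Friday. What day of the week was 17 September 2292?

Saturday

February 2292: 29 − 12 = 17 days remain (2292 is a leap year, so February has 29 days).
Then March (31), April (30), May (31), June (30), July (31), August (31): 31 + 30 + 31 + 30 + 31 + 31 = 184 days.
September 1–17, 2292: 17 days.
Total: 17 + 184 + 17 = 218 days.
218 mod 7 = 1, so 1 day after Friday is Saturday.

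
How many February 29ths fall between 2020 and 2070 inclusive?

Years divisible by 4: 2020, 2024, …, 2068 — 13 in all.
No century exceptions apply. Count: 13.

13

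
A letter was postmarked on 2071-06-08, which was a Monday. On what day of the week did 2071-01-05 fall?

Monday

Count forward from the earlier date (January 5, 2071) to the later (June 8, 2071):
January 2071: 31 − 5 = 26 days remain.
Then February 2071 (28), March (31), April (30), May (31): 28 + 31 + 30 + 31 = 120 days.
June 1–8, 2071: 8 days.
Total: 26 + 120 + 8 = 154 days.
154 is a multiple of 7, so 2071-01-05 falls on the same weekday: Monday.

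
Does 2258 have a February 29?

2258 is not a leap year.

No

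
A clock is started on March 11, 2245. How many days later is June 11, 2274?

From March 11, 2245 to March 11, 2274: 29 years, of which 7 contain a Feb 29 — 22×365 + 7×366 = 10592 days.
March 2274: 31 − 11 = 20 days remain.
Then April (30), May (31): 30 + 31 = 61 days.
June 1–11, 2274: 11 days.
Residual: 92 days.
Total: 10684 days.

10684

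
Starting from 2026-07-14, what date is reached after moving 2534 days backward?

2019-08-06

Count 2534 days before July 14, 2026:
Day-of-year of August 6, 2019: 218.
Day-of-year of July 14, 2026: 195.
2019 has 365 days, so 365 − 218 = 147 days remain in 2019.
Full years: 2020: 366; 2021: 365; 2022: 365; 2023: 365; 2024: 366; 2025: 365. Sum = 2192.
Total: 147 + 2192 + 195 = 2534 days.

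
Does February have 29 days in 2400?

Yes

2400 is a leap year (divisible by 400).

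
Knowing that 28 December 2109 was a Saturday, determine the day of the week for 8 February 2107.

Count forward from the earlier date (February 8, 2107) to the later (December 28, 2109):
Day-of-year of February 8, 2107: 39.
Day-of-year of December 28, 2109: 362.
2107 has 365 days, so 365 − 39 = 326 days remain in 2107.
Full years: 2108: 366. Sum = 366.
Total: 326 + 366 + 362 = 1054 days.
1054 mod 7 = 4, so 4 days before Saturday is Tuesday.

Tuesday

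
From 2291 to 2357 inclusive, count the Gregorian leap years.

Years divisible by 4: 2292, 2296, …, 2356 — 17 in all.
Of these, 2300 is divisible by 100 but not 400, so not leap.
Leap years: 17 − 1 = 16.

16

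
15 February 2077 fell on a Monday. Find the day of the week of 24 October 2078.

February 15, 2077 → February 15, 2078: 365 days.
February 2078: 28 − 15 = 13 days remain (2078 is not a leap year, so February has 28 days).
Then March (31), April (30), May (31), June (30), July (31), August (31), September (30): 31 + 30 + 31 + 30 + 31 + 31 + 30 = 214 days.
October 1–24, 2078: 24 days.
Residual: 251 days.
Total: 616 days.
616 is a multiple of 7, so 24 October 2078 falls on the same weekday: Monday.

Monday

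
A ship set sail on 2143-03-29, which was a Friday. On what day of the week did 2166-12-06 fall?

Saturday

From March 29, 2143 to March 29, 2166: 23 years, of which 6 contain a Feb 29 — 17×365 + 6×366 = 8401 days.
March 2166: 31 − 29 = 2 days remain.
Then April (30), May (31), June (30), July (31), August (31), September (30), October (31), November (30): 30 + 31 + 30 + 31 + 31 + 30 + 31 + 30 = 244 days.
December 1–6, 2166: 6 days.
Residual: 252 days.
Total: 8653 days.
8653 mod 7 = 1, so 1 day after Friday is Saturday.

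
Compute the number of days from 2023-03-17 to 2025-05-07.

782

March 17, 2023 → March 17, 2024: 366 days (2024 is a leap year).
March 17, 2024 → March 17, 2025: 365 days.
March 2025: 31 − 17 = 14 days remain.
Then April (30): 30 days.
May 1–7, 2025: 7 days.
Residual: 51 days.
Total: 782 days.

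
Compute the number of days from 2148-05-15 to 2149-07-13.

424

Day-of-year of May 15, 2148: 136.
Day-of-year of July 13, 2149: 194.
2148 has 366 days, so 366 − 136 = 230 days remain in 2148.
Total: 230 + 194 = 424 days.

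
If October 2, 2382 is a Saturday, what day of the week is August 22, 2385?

Thursday

Day-of-year of October 2, 2382: 275.
Day-of-year of August 22, 2385: 234.
2382 has 365 days, so 365 − 275 = 90 days remain in 2382.
Full years: 2383: 365; 2384: 366. Sum = 731.
Total: 90 + 731 + 234 = 1055 days.
1055 mod 7 = 5, so 5 days after Saturday is Thursday.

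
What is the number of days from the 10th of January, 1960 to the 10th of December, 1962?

January 1960: 31 − 10 = 21 days remain.
Then 34 full months totalling 1034 days.
December 1–10, 1962: 10 days.
Total: 21 + 1034 + 10 = 1065 days.

1065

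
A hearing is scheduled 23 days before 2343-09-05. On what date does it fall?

2343-08-13

Count 23 days before September 5, 2343:
August 2343: 31 − 13 = 18 days remain.
September 1–5, 2343: 5 days.
Total: 18 + 5 = 23 days.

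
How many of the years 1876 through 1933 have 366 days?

14

Years divisible by 4: 1876, 1880, …, 1932 — 15 in all.
Of these, 1900 is divisible by 100 but not 400, so not leap.
Leap years: 15 − 1 = 14.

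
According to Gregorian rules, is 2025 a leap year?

No

2025 is not a leap year.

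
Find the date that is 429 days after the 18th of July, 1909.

the 20th of September, 1910

Count 429 days after July 18, 1909:
July 1909: 31 − 18 = 13 days remain.
Then 13 full months totalling 396 days.
September 1–20, 1910: 20 days.
Total: 13 + 396 + 20 = 429 days.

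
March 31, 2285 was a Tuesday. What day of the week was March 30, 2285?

Count forward from the earlier date (March 30, 2285) to the later (March 31, 2285):
Within March 2285: 31 − 30 = 1 day.
1 mod 7 = 1, so 1 day before Tuesday is Monday.

Monday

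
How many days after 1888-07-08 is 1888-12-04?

149

July 1888: 31 − 8 = 23 days remain.
Then August (31), September (30), October (31), November (30): 31 + 30 + 31 + 30 = 122 days.
December 1–4, 1888: 4 days.
Total: 23 + 122 + 4 = 149 days.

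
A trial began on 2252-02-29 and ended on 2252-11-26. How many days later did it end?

271

February 2252: 29 − 29 = 0 days remain (2252 is a leap year, so February has 29 days).
Then March (31), April (30), May (31), June (30), July (31), August (31), September (30), October (31): 31 + 30 + 31 + 30 + 31 + 31 + 30 + 31 = 245 days.
November 1–26, 2252: 26 days.
Total: 0 + 245 + 26 = 271 days.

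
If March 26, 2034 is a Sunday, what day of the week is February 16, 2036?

Day-of-year of March 26, 2034: 85.
Day-of-year of February 16, 2036: 47.
2034 has 365 days, so 365 − 85 = 280 days remain in 2034.
Full years: 2035: 365. Sum = 365.
Total: 280 + 365 + 47 = 692 days.
692 mod 7 = 6, so 6 days after Sunday is Saturday.

Saturday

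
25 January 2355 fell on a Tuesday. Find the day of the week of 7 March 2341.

Count forward from the earlier date (March 7, 2341) to the later (January 25, 2355):
Day-of-year of March 7, 2341: 66.
Day-of-year of January 25, 2355: 25.
2341 has 365 days, so 365 − 66 = 299 days remain in 2341.
Full years 2342–2354: 10 common + 3 leap = 10×365 + 3×366 = 4748 days.
Total: 299 + 4748 + 25 = 5072 days.
5072 mod 7 = 4, so 4 days before Tuesday is Friday.

Friday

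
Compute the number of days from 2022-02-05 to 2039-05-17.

Day-of-year of February 5, 2022: 36.
Day-of-year of May 17, 2039: 137.
2022 has 365 days, so 365 − 36 = 329 days remain in 2022.
Full years 2023–2038: 12 common + 4 leap = 12×365 + 4×366 = 5844 days.
Total: 329 + 5844 + 137 = 6310 days.

6310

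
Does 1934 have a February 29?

No

1934 is not a leap year.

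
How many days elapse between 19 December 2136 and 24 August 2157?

7553

Day-of-year of December 19, 2136: 354.
Day-of-year of August 24, 2157: 236.
2136 has 366 days, so 366 − 354 = 12 days remain in 2136.
Full years 2137–2156: 15 common + 5 leap = 15×365 + 5×366 = 7305 days.
Total: 12 + 7305 + 236 = 7553 days.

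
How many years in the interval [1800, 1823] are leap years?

Years divisible by 4 in [1800, 1823]: 1800, 1804, 1808, 1812, 1816, 1820.
Of these, 1800 is divisible by 100 but not 400, so not leap.
Leap years: 6 − 1 = 5.

5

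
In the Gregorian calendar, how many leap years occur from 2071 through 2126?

Years divisible by 4: 2072, 2076, …, 2124 — 14 in all.
Of these, 2100 is divisible by 100 but not 400, so not leap.
Leap years: 14 − 1 = 13.

13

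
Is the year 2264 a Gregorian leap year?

2264 is a leap year.

Yes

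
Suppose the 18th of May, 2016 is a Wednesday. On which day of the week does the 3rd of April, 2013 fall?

Wednesday

Count forward from the earlier date (April 3, 2013) to the later (May 18, 2016):
April 3, 2013 → April 3, 2014: 365 days.
April 3, 2014 → April 3, 2015: 365 days.
April 3, 2015 → April 3, 2016: 366 days (2016 is a leap year).
April 2016: 30 − 3 = 27 days remain.
May 1–18, 2016: 18 days.
Residual: 45 days.
Total: 1141 days.
1141 is a multiple of 7, so the 3rd of April, 2013 falls on the same weekday: Wednesday.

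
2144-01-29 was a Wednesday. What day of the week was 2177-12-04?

Day-of-year of January 29, 2144: 29.
Day-of-year of December 4, 2177: 338.
2144 has 366 days, so 366 − 29 = 337 days remain in 2144.
Full years 2145–2176: 24 common + 8 leap = 24×365 + 8×366 = 11688 days.
Total: 337 + 11688 + 338 = 12363 days.
12363 mod 7 = 1, so 1 day after Wednesday is Thursday.

Thursday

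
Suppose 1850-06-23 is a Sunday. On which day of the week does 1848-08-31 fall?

Thursday

Count forward from the earlier date (August 31, 1848) to the later (June 23, 1850):
Day-of-year of August 31, 1848: 244.
Day-of-year of June 23, 1850: 174.
1848 has 366 days, so 366 − 244 = 122 days remain in 1848.
Full years: 1849: 365. Sum = 365.
Total: 122 + 365 + 174 = 661 days.
661 mod 7 = 3, so 3 days before Sunday is Thursday.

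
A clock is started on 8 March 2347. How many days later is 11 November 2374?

Day-of-year of March 8, 2347: 67.
Day-of-year of November 11, 2374: 315.
2347 has 365 days, so 365 − 67 = 298 days remain in 2347.
Full years 2348–2373: 19 common + 7 leap = 19×365 + 7×366 = 9497 days.
Total: 298 + 9497 + 315 = 10110 days.

10110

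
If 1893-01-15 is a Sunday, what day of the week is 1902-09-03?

Wednesday

Day-of-year of January 15, 1893: 15.
Day-of-year of September 3, 1902: 246.
1893 has 365 days, so 365 − 15 = 350 days remain in 1893.
Full years 1894–1901: 7 common + 1 leap = 7×365 + 1×366 = 2921 days.
Total: 350 + 2921 + 246 = 3517 days.
3517 mod 7 = 3, so 3 days after Sunday is Wednesday.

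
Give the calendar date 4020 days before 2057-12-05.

2046-12-03

Count 4020 days before December 5, 2057:
From December 3, 2046 to December 3, 2057: 11 years, of which 3 contain a Feb 29 — 8×365 + 3×366 = 4018 days.
Within December 2057: 5 − 3 = 2 days.
Total: 4020 days.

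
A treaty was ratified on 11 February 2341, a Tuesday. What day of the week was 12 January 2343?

February 2341: 28 − 11 = 17 days remain (2341 is not a leap year, so February has 28 days).
Then 22 full months totalling 671 days.
January 1–12, 2343: 12 days.
Total: 17 + 671 + 12 = 700 days.
700 is a multiple of 7, so 12 January 2343 falls on the same weekday: Tuesday.

Tuesday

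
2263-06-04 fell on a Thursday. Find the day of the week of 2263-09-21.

June 2263: 30 − 4 = 26 days remain.
Then July (31), August (31): 31 + 31 = 62 days.
September 1–21, 2263: 21 days.
Total: 26 + 62 + 21 = 109 days.
109 mod 7 = 4, so 4 days after Thursday is Monday.

Monday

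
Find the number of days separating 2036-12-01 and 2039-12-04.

1098

December 1, 2036 → December 1, 2037: 365 days.
December 1, 2037 → December 1, 2038: 365 days.
December 1, 2038 → December 1, 2039: 365 days.
Within December 2039: 4 − 1 = 3 days.
Total: 1098 days.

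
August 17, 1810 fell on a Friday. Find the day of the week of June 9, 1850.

Sunday

From August 17, 1810 to August 17, 1849: 39 years, of which 10 contain a Feb 29 — 29×365 + 10×366 = 14245 days.
August 1849: 31 − 17 = 14 days remain.
Then 9 full months totalling 273 days.
June 1–9, 1850: 9 days.
Residual: 296 days.
Total: 14541 days.
14541 mod 7 = 2, so 2 days after Friday is Sunday.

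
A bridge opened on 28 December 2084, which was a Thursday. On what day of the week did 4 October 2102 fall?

From December 28, 2084 to December 28, 2101: 17 years, of which 3 contain a Feb 29 — 14×365 + 3×366 = 6208 days.
(2100 is not a leap year (divisible by 100 but not 400).)
December 2101: 31 − 28 = 3 days remain.
Then 9 full months totalling 273 days.
October 1–4, 2102: 4 days.
Residual: 280 days.
Total: 6488 days.
6488 mod 7 = 6, so 6 days after Thursday is Wednesday.

Wednesday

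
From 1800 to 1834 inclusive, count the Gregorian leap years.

8

Years divisible by 4 in [1800, 1834]: 1800, 1804, 1808, 1812, 1816, 1820, 1824, 1828, 1832.
Of these, 1800 is divisible by 100 but not 400, so not leap.
Leap years: 9 − 1 = 8.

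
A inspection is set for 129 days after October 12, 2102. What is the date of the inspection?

February 18, 2103

Count 129 days after October 12, 2102:
Day-of-year of October 12, 2102: 285.
Day-of-year of February 18, 2103: 49.
2102 has 365 days, so 365 − 285 = 80 days remain in 2102.
Total: 80 + 49 = 129 days.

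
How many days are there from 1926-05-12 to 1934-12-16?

3140

Day-of-year of May 12, 1926: 132.
Day-of-year of December 16, 1934: 350.
1926 has 365 days, so 365 − 132 = 233 days remain in 1926.
Full years 1927–1933: 5 common + 2 leap = 5×365 + 2×366 = 2557 days.
Total: 233 + 2557 + 350 = 3140 days.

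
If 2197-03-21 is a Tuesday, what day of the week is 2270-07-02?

Saturday

From March 21, 2197 to March 21, 2270: 73 years, of which 17 contain a Feb 29 — 56×365 + 17×366 = 26662 days.
(2200 is not a leap year (divisible by 100 but not 400).)
March 2270: 31 − 21 = 10 days remain.
Then April (30), May (31), June (30): 30 + 31 + 30 = 91 days.
July 1–2, 2270: 2 days.
Residual: 103 days.
Total: 26765 days.
26765 mod 7 = 4, so 4 days after Tuesday is Saturday.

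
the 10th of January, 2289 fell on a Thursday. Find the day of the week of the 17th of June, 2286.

Count forward from the earlier date (June 17, 2286) to the later (January 10, 2289):
June 17, 2286 → June 17, 2287: 365 days.
June 17, 2287 → June 17, 2288: 366 days (2288 is a leap year).
June 2288: 30 − 17 = 13 days remain.
Then July (31), August (31), September (30), October (31), November (30), December (31): 31 + 31 + 30 + 31 + 30 + 31 = 184 days.
January 1–10, 2289: 10 days.
Residual: 207 days.
Total: 938 days.
938 is a multiple of 7, so the 17th of June, 2286 falls on the same weekday: Thursday.

Thursday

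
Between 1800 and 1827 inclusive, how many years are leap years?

Years divisible by 4 in [1800, 1827]: 1800, 1804, 1808, 1812, 1816, 1820, 1824.
Of these, 1800 is divisible by 100 but not 400, so not leap.
Leap years: 7 − 1 = 6.

6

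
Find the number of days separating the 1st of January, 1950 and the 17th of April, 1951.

January 1950: 31 − 1 = 30 days remain.
Then 14 full months totalling 424 days.
April 1–17, 1951: 17 days.
Total: 30 + 424 + 17 = 471 days.

471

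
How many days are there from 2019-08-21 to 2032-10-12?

From August 21, 2019 to August 21, 2032: 13 years, of which 4 contain a Feb 29 — 9×365 + 4×366 = 4749 days.
August 2032: 31 − 21 = 10 days remain.
Then September (30): 30 days.
October 1–12, 2032: 12 days.
Residual: 52 days.
Total: 4801 days.

4801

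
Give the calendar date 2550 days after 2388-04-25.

2395-04-19

Count 2550 days after April 25, 2388:
April 25, 2388 → April 25, 2389: 365 days.
April 25, 2389 → April 25, 2390: 365 days.
April 25, 2390 → April 25, 2391: 365 days.
April 25, 2391 → April 25, 2392: 366 days (2392 is a leap year).
April 25, 2392 → April 25, 2393: 365 days.
April 25, 2393 → April 25, 2394: 365 days.
April 2394: 30 − 25 = 5 days remain.
Then 11 full months totalling 335 days.
April 1–19, 2395: 19 days.
Residual: 359 days.
Total: 2550 days.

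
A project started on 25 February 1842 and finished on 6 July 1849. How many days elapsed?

2688

From February 25, 1842 to February 25, 1849: 7 years, of which 2 contain a Feb 29 — 5×365 + 2×366 = 2557 days.
February 1849: 28 − 25 = 3 days remain (1849 is not a leap year, so February has 28 days).
Then March (31), April (30), May (31), June (30): 31 + 30 + 31 + 30 = 122 days.
July 1–6, 1849: 6 days.
Residual: 131 days.
Total: 2688 days.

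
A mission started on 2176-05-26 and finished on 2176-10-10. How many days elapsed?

May 2176: 31 − 26 = 5 days remain.
Then June (30), July (31), August (31), September (30): 30 + 31 + 31 + 30 = 122 days.
October 1–10, 2176: 10 days.
Total: 5 + 122 + 10 = 137 days.

137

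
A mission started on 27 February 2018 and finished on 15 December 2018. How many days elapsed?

291

February 2018: 28 − 27 = 1 day remains (2018 is not a leap year, so February has 28 days).
Then 9 full months totalling 275 days.
December 1–15, 2018: 15 days.
Total: 1 + 275 + 15 = 291 days.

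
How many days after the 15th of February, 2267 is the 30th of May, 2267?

104

February 2267: 28 − 15 = 13 days remain (2267 is not a leap year, so February has 28 days).
Then March (31), April (30): 31 + 30 = 61 days.
May 1–30, 2267: 30 days.
Total: 13 + 61 + 30 = 104 days.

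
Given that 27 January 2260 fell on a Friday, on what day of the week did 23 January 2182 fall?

Wednesday

Count forward from the earlier date (January 23, 2182) to the later (January 27, 2260):
Day-of-year of January 23, 2182: 23.
Day-of-year of January 27, 2260: 27.
2182 has 365 days, so 365 − 23 = 342 days remain in 2182.
Full years 2183–2259: 59 common + 18 leap = 59×365 + 18×366 = 28123 days.
Total: 342 + 28123 + 27 = 28492 days.
28492 mod 7 = 2, so 2 days before Friday is Wednesday.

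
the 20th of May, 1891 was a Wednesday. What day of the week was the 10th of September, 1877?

Count forward from the earlier date (September 10, 1877) to the later (May 20, 1891):
From September 10, 1877 to September 10, 1890: 13 years, of which 3 contain a Feb 29 — 10×365 + 3×366 = 4748 days.
September 1890: 30 − 10 = 20 days remain.
Then October (31), November (30), December (31), January (31), February 1891 (28), March (31), April (30): 31 + 30 + 31 + 31 + 28 + 31 + 30 = 212 days.
May 1–20, 1891: 20 days.
Residual: 252 days.
Total: 5000 days.
5000 mod 7 = 2, so 2 days before Wednesday is Monday.

Monday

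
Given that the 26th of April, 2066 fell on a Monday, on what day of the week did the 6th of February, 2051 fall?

Count forward from the earlier date (February 6, 2051) to the later (April 26, 2066):
Day-of-year of February 6, 2051: 37.
Day-of-year of April 26, 2066: 116.
2051 has 365 days, so 365 − 37 = 328 days remain in 2051.
Full years 2052–2065: 10 common + 4 leap = 10×365 + 4×366 = 5114 days.
Total: 328 + 5114 + 116 = 5558 days.
5558 is a multiple of 7, so the 6th of February, 2051 falls on the same weekday: Monday.

Monday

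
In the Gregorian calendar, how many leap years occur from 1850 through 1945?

Years divisible by 4: 1852, 1856, …, 1944 — 24 in all.
Of these, 1900 is divisible by 100 but not 400, so not leap.
Leap years: 24 − 1 = 23.

23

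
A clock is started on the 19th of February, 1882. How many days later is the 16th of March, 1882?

25

February 1882: 28 − 19 = 9 days remain (1882 is not a leap year, so February has 28 days).
March 1–16, 1882: 16 days.
Total: 9 + 16 = 25 days.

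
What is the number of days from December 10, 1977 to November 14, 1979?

704

December 10, 1977 → December 10, 1978: 365 days.
December 1978: 31 − 10 = 21 days remain.
Then 10 full months totalling 304 days.
November 1–14, 1979: 14 days.
Residual: 339 days.
Total: 704 days.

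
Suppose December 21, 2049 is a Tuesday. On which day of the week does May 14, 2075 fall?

Tuesday

Day-of-year of December 21, 2049: 355.
Day-of-year of May 14, 2075: 134.
2049 has 365 days, so 365 − 355 = 10 days remain in 2049.
Full years 2050–2074: 19 common + 6 leap = 19×365 + 6×366 = 9131 days.
Total: 10 + 9131 + 134 = 9275 days.
9275 is a multiple of 7, so May 14, 2075 falls on the same weekday: Tuesday.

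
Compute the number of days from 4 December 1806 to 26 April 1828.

7814

From December 4, 1806 to December 4, 1827: 21 years, of which 5 contain a Feb 29 — 16×365 + 5×366 = 7670 days.
December 1827: 31 − 4 = 27 days remain.
Then January (31), February 1828 (29), March (31): 31 + 29 + 31 = 91 days.
April 1–26, 1828: 26 days.
Residual: 144 days.
Total: 7814 days.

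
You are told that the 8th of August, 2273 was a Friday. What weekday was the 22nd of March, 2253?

Tuesday

Count forward from the earlier date (March 22, 2253) to the later (August 8, 2273):
Day-of-year of March 22, 2253: 81.
Day-of-year of August 8, 2273: 220.
2253 has 365 days, so 365 − 81 = 284 days remain in 2253.
Full years 2254–2272: 14 common + 5 leap = 14×365 + 5×366 = 6940 days.
Total: 284 + 6940 + 220 = 7444 days.
7444 mod 7 = 3, so 3 days before Friday is Tuesday.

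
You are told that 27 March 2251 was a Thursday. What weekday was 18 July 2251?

Friday

March 2251: 31 − 27 = 4 days remain.
Then April (30), May (31), June (30): 30 + 31 + 30 = 91 days.
July 1–18, 2251: 18 days.
Total: 4 + 91 + 18 = 113 days.
113 mod 7 = 1, so 1 day after Thursday is Friday.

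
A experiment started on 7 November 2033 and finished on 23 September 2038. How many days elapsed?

November 7, 2033 → November 7, 2034: 365 days.
November 7, 2034 → November 7, 2035: 365 days.
November 7, 2035 → November 7, 2036: 366 days (2036 is a leap year).
November 7, 2036 → November 7, 2037: 365 days.
November 2037: 30 − 7 = 23 days remain.
Then 9 full months totalling 274 days.
September 1–23, 2038: 23 days.
Residual: 320 days.
Total: 1781 days.

1781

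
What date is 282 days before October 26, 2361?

January 17, 2361

Count 282 days before October 26, 2361:
January 2361: 31 − 17 = 14 days remain.
Then February 2361 (28), March (31), April (30), May (31), June (30), July (31), August (31), September (30): 28 + 31 + 30 + 31 + 30 + 31 + 31 + 30 = 242 days.
October 1–26, 2361: 26 days.
Total: 14 + 242 + 26 = 282 days.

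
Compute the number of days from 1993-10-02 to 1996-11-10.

Day-of-year of October 2, 1993: 275.
Day-of-year of November 10, 1996: 315.
1993 has 365 days, so 365 − 275 = 90 days remain in 1993.
Full years: 1994: 365; 1995: 365. Sum = 730.
Total: 90 + 730 + 315 = 1135 days.

1135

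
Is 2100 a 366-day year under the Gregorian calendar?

No

2100 is not a leap year (divisible by 100 but not 400).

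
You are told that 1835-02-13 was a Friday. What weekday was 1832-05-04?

Count forward from the earlier date (May 4, 1832) to the later (February 13, 1835):
May 4, 1832 → May 4, 1833: 365 days.
May 4, 1833 → May 4, 1834: 365 days.
May 1834: 31 − 4 = 27 days remain.
Then June (30), July (31), August (31), September (30), October (31), November (30), December (31), January (31): 30 + 31 + 31 + 30 + 31 + 30 + 31 + 31 = 245 days.
February 1–13, 1835: 13 days (1835 is not a leap year).
Residual: 285 days.
Total: 1015 days.
1015 is a multiple of 7, so 1832-05-04 falls on the same weekday: Friday.

Friday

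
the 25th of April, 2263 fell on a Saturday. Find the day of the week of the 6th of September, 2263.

April 2263: 30 − 25 = 5 days remain.
Then May (31), June (30), July (31), August (31): 31 + 30 + 31 + 31 = 123 days.
September 1–6, 2263: 6 days.
Total: 5 + 123 + 6 = 134 days.
134 mod 7 = 1, so 1 day after Saturday is Sunday.

Sunday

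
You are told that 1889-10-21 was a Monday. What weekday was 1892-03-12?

Saturday

October 21, 1889 → October 21, 1890: 365 days.
October 21, 1890 → October 21, 1891: 365 days.
October 1891: 31 − 21 = 10 days remain.
Then November (30), December (31), January (31), February 1892 (29): 30 + 31 + 31 + 29 = 121 days.
March 1–12, 1892: 12 days.
Residual: 143 days.
Total: 873 days.
873 mod 7 = 5, so 5 days after Monday is Saturday.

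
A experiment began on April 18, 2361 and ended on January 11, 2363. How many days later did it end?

633

April 18, 2361 → April 18, 2362: 365 days.
April 2362: 30 − 18 = 12 days remain.
Then May (31), June (30), July (31), August (31), September (30), October (31), November (30), December (31): 31 + 30 + 31 + 31 + 30 + 31 + 30 + 31 = 245 days.
January 1–11, 2363: 11 days.
Residual: 268 days.
Total: 633 days.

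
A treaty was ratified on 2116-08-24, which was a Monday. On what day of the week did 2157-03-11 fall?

Friday

From August 24, 2116 to August 24, 2156: 40 years, of which 10 contain a Feb 29 — 30×365 + 10×366 = 14610 days.
August 2156: 31 − 24 = 7 days remain.
Then September (30), October (31), November (30), December (31), January (31), February 2157 (28): 30 + 31 + 30 + 31 + 31 + 28 = 181 days.
March 1–11, 2157: 11 days.
Residual: 199 days.
Total: 14809 days.
14809 mod 7 = 4, so 4 days after Monday is Friday.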